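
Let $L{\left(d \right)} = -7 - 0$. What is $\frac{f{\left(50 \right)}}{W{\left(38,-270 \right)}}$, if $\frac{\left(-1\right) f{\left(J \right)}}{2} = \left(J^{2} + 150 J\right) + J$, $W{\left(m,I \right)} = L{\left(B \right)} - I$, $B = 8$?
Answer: $- \frac{20100}{263} \approx -76.426$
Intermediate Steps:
$L{\left(d \right)} = -7$ ($L{\left(d \right)} = -7 + 0 = -7$)
$W{\left(m,I \right)} = -7 - I$
$f{\left(J \right)} = - 302 J - 2 J^{2}$ ($f{\left(J \right)} = - 2 \left(\left(J^{2} + 150 J\right) + J\right) = - 2 \left(J^{2} + 151 J\right) = - 302 J - 2 J^{2}$)
$\frac{f{\left(50 \right)}}{W{\left(38,-270 \right)}} = \frac{\left(-2\right) 50 \left(151 + 50\right)}{-7 - -270} = \frac{\left(-2\right) 50 \cdot 201}{-7 + 270} = - \frac{20100}{263}$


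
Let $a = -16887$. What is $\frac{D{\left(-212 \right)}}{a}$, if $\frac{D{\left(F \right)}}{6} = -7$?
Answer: $\frac{14}{5629} \approx 0.0024871$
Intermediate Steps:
$D{\left(F \right)} = -42$ ($D{\left(F \right)} = 6 \left(-7\right) = -42$)
$\frac{D{\left(-212 \right)}}{a} = - \frac{42}{-16887} = \left(-42\right) \left(- \frac{1}{16887}\right) = \frac{14}{5629}$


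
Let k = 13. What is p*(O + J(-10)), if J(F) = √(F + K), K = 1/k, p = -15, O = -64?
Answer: 960 - 15*I*√1677/13 ≈ 960.0 - 47.251*I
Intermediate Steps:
K = 1/13 ≈ 0.076923
J(F) = √(1/13 + F) (J(F) = √(F + 1/13) = √(1/13 + F))
p*(O + J(-10)) = -15*(-64 + √(13 + 169*(-10))/13) = -15*(-64 + √(13 - 1690)/13) = -15*(-64 + √(-1677)/13) = -15*(-64 + (I*√1677)/13) = -15*(-64 + I*√1677/13) = 960 - 15*I*√1677/13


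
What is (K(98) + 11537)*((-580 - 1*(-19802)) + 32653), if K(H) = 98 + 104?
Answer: 608960625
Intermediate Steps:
K(H) = 202
(K(98) + 11537)*((-580 - 1*(-19802)) + 32653) = (202 + 11537)*((-580 - 1*(-19802)) + 32653) = 11739*((-580 + 19802) + 32653) = 11739*(19222 + 32653) = 11739*51875 = 608960625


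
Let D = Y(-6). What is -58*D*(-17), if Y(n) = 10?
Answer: 9860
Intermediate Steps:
D = 10
-58*D*(-17) = -58*10*(-17) = -580*(-17) = 9860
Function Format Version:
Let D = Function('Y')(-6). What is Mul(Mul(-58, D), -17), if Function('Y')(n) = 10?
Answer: 9860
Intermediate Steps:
D = 10
Mul(Mul(-58, D), -17) = Mul(Mul(-58, 10), -17) = Mul(-580, -17) = 9860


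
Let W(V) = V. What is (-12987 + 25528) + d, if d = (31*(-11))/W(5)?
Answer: 62364/5 ≈ 12473.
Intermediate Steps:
d = -341/5 (d = (31*(-11))/5 = -341*⅕ = -341/5 ≈ -68.200)
(-12987 + 25528) + d = (-12987 + 25528) - 341/5 = 12541 - 341/5 = 62364/5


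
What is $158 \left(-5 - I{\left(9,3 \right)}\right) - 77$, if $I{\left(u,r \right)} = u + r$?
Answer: $-2763$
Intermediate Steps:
$I{\left(u,r \right)} = r + u$
$158 \left(-5 - I{\left(9,3 \right)}\right) - 77 = 158 \left(-5 - \left(3 + 9\right)\right) - 77 = 158 \left(-5 - 12\right) - 77 = 158 \left(-17\right) - 77 = -2686 - 77 = -2763$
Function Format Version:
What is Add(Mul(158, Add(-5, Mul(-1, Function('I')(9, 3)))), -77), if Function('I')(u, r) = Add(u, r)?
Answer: -2763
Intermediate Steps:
Function('I')(u, r) = Add(r, u)
Add(Mul(158, Add(-5, Mul(-1, Function('I')(9, 3)))), -77) = Add(Mul(158, Add(-5, Mul(-1, Add(3, 9)))), -77) = Add(Mul(158, Add(-5, Mul(-1, 12))), -77) = Add(Mul(158, Add(-5, -12)), -77) = Add(Mul(158, -17), -77) = Add(-2686, -77) = -2763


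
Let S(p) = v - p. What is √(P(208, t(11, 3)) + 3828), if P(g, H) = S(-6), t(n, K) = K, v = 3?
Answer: √3837 ≈ 61.944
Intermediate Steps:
S(p) = 3 - p
P(g, H) = 9 (P(g, H) = 3 - 1*(-6) = 3 + 6 = 9)
√(P(208, t(11, 3)) + 3828) = √(9 + 3828) = √3837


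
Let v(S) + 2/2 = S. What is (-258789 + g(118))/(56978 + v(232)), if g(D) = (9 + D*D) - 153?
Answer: -245009/57209 ≈ -4.2827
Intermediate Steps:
v(S) = -1 + S
g(D) = -144 + D² (g(D) = (9 + D²) - 153 = -144 + D²)
(-258789 + g(118))/(56978 + v(232)) = (-258789 + (-144 + 118²))/(56978 + (-1 + 232)) = (-258789 + (-144 + 13924))/(56978 + 231) = (-258789 + 13780)/57209 = -245009*1/57209 = -245009/57209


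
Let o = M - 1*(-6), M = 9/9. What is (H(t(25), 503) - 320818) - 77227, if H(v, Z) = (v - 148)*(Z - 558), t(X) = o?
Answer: -390290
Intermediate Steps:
M = 1 (M = 9*(⅑) = 1)
o = 7 (o = 1 - 1*(-6) = 1 + 6 = 7)
t(X) = 7
H(v, Z) = (-558 + Z)*(-148 + v) (H(v, Z) = (-148 + v)*(-558 + Z) = (-558 + Z)*(-148 + v))
(H(t(25), 503) - 320818) - 77227 = ((82584 - 558*7 - 148*503 + 503*7) - 320818) - 77227 = ((82584 - 3906 - 74444 + 3521) - 320818) - 77227 = (7755 - 320818) - 77227 = -313063 - 77227 = -390290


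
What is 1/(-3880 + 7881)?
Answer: 1/4001 ≈ 0.00024994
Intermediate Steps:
1/(-3880 + 7881) = 1/4001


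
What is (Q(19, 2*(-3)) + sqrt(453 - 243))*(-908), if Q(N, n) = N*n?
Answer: 103512 - 908*sqrt(210) ≈ 90354.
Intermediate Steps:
(Q(19, 2*(-3)) + sqrt(453 - 243))*(-908) = (19*(2*(-3)) + sqrt(453 - 243))*(-908) = (19*(-6) + sqrt(210))*(-908) = (-114 + sqrt(210))*(-908) = 103512 - 908*sqrt(210)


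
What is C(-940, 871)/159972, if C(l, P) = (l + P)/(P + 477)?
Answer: -23/71880752 ≈ -3.1997e-7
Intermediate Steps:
C(l, P) = (P + l)/(477 + P)
C(-940, 871)/159972 = ((871 - 940)/(477 + 871))/159972 = (-69/1348)*(1/159972) = ((1/1348)*(-69))*(1/159972) = -69/1348*1/159972 = -23/71880752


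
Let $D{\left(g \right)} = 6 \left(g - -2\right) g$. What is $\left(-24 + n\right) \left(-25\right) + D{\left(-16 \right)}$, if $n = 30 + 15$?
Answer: $819$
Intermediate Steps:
$D{\left(g \right)} = g \left(12 + 6 g\right)$ ($D{\left(g \right)} = 6 \left(g + 2\right) g = 6 \left(2 + g\right) g = \left(12 + 6 g\right) g = g \left(12 + 6 g\right)$)
$n = 45$
$\left(-24 + n\right) \left(-25\right) + D{\left(-16 \right)} = \left(-24 + 45\right) \left(-25\right) + 6 \left(-16\right) \left(2 - 16\right) = 21 \left(-25\right) + 6 \left(-16\right) \left(-14\right) = -525 + 1344 = 819$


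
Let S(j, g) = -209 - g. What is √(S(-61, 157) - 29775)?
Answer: 3*I*√3349 ≈ 173.61*I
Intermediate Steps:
√(S(-61, 157) - 29775) = √((-209 - 1*157) - 29775) = √((-209 - 157) - 29775) = √(-366 - 29775) = √(-30141) = 3*I*√3349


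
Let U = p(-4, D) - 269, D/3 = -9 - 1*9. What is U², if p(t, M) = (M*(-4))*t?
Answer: 1283689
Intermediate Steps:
D = -54 (D = 3*(-9 - 1*9) = 3*(-9 - 9) = 3*(-18) = -54)
p(t, M) = -4*M*t (p(t, M) = (-4*M)*t = -4*M*t)
U = -1133 (U = -4*(-54)*(-4) - 269 = -864 - 269 = -1133)
U² = (-1133)² = 1283689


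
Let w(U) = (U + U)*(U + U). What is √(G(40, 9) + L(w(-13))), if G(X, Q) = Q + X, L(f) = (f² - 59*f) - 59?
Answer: √417082 ≈ 645.82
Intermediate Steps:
w(U) = 4*U² (w(U) = (2*U)*(2*U) = 4*U²)
L(f) = -59 + f² - 59*f
√(G(40, 9) + L(w(-13))) = √((9 + 40) + (-59 + (4*(-13)²)² - 236*(-13)²)) = √(49 + (-59 + (4*169)² - 236*169)) = √(49 + (-59 + 676² - 59*676)) = √(49 + (-59 + 456976 - 39884)) = √(49 + 417033) = √417082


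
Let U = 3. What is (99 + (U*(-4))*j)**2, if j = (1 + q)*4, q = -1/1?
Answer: 9801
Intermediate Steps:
q = -1 (q = -1*1 = -1)
j = 0 (j = (1 - 1)*4 = 0*4 = 0)
(99 + (U*(-4))*j)**2 = (99 + (3*(-4))*0)**2 = (99 - 12*0)**2 = (99 + 0)**2 = 99**2 = 9801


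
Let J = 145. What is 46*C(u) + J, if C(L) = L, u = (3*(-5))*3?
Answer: -1925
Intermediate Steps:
u = -45 (u = -15*3 = -45)
46*C(u) + J = 46*(-45) + 145 = -2070 + 145 = -1925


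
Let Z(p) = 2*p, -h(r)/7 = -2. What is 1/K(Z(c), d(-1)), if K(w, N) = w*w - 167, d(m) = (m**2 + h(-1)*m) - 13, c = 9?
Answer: 1/157 ≈ 0.0063694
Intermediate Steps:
h(r) = 14 (h(r) = -7*(-2) = 14)
d(m) = -13 + m**2 + 14*m (d(m) = (m**2 + 14*m) - 13 = -13 + m**2 + 14*m)
K(w, N) = -167 + w**2 (K(w, N) = w**2 - 167 = -167 + w**2)
1/K(Z(c), d(-1)) = 1/(-167 + (2*9)**2) = 1/(-167 + 18**2) = 1/(-167 + 324) = 1/157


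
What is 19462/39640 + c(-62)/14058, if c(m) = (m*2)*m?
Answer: 144587279/139314780 ≈ 1.0378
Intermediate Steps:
c(m) = 2*m² (c(m) = (2*m)*m = 2*m²)
19462/39640 + c(-62)/14058 = 19462/39640 + (2*(-62)²)/14058 = 19462*(1/39640) + (2*3844)*(1/14058) = 9731/19820 + 7688*(1/14058) = 9731/19820 + 3844/7029 = 144587279/139314780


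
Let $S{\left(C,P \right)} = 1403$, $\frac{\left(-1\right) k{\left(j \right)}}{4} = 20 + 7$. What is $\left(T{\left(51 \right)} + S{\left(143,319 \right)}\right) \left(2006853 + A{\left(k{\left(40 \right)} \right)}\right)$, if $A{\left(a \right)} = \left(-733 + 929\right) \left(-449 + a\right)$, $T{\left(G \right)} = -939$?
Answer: $880523984$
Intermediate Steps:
$k{\left(j \right)} = -108$ ($k{\left(j \right)} = - 4 \left(20 + 7\right) = \left(-4\right) 27 = -108$)
$A{\left(a \right)} = -88004 + 196 a$ ($A{\left(a \right)} = 196 \left(-449 + a\right) = -88004 + 196 a$)
$\left(T{\left(51 \right)} + S{\left(143,319 \right)}\right) \left(2006853 + A{\left(k{\left(40 \right)} \right)}\right) = \left(-939 + 1403\right) \left(2006853 + \left(-88004 + 196 \left(-108\right)\right)\right) = 464 \left(2006853 - 109172\right) = 464 \cdot 1897681 = 880523984$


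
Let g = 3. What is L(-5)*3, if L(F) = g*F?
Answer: -45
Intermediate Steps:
L(F) = 3*F
L(-5)*3 = (3*(-5))*3 = -15*3 = -45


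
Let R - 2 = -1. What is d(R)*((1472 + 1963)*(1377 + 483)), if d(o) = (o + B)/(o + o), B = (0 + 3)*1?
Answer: 12778200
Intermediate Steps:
R = 1 (R = 2 - 1 = 1)
B = 3 (B = 3*1 = 3)
d(o) = (3 + o)/(2*o) (d(o) = (o + 3)/(o + o) = (3 + o)/((2*o)) = (3 + o)*(1/(2*o)) = (3 + o)/(2*o))
d(R)*((1472 + 1963)*(1377 + 483)) = ((½)*(3 + 1)/1)*((1472 + 1963)*(1377 + 483)) = ((½)*1*4)*(3435*1860) = 2*6389100 = 12778200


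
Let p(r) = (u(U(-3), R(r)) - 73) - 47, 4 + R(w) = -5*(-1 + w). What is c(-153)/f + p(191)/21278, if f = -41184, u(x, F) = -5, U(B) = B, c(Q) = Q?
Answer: -105137/48684064 ≈ -0.0021596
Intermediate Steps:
R(w) = 1 - 5*w (R(w) = -4 - 5*(-1 + w) = -4 + (5 - 5*w) = 1 - 5*w)
p(r) = -125 (p(r) = (-5 - 73) - 47 = -78 - 47 = -125)
c(-153)/f + p(191)/21278 = -153/(-41184) - 125/21278 = -153*(-1/41184) - 125*1/21278 = 17/4576 - 125/21278 = -105137/48684064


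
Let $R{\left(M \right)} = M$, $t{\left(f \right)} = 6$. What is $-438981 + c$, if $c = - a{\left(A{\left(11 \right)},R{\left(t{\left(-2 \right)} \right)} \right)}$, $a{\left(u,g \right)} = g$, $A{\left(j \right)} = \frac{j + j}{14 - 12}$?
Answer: $-438987$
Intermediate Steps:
$A{\left(j \right)} = j$ ($A{\left(j \right)} = \frac{2 j}{2} = 2 j \frac{1}{2} = j$)
$c = -6$ ($c = \left(-1\right) 6 = -6$)
$-438981 + c = -438981 - 6 = -438987$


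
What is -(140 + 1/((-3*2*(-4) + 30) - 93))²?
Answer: -29800681/1521 ≈ -19593.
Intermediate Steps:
-(140 + 1/((-3*2*(-4) + 30) - 93))² = -(140 + 1/((-6*(-4) + 30) - 93))² = -(140 + 1/((24 + 30) - 93))² = -(140 + 1/(54 - 93))² = -(140 + 1/(-39))² = -(140 - 1/39)² = -(5459/39)² = -1*29800681/1521 = -29800681/1521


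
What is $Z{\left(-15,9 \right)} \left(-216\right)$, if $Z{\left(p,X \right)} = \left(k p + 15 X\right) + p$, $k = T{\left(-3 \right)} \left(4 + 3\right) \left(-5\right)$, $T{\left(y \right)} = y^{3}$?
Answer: $3035880$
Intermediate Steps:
$k = 945$ ($k = \left(-3\right)^{3} \left(4 + 3\right) \left(-5\right) = \left(-27\right) 7 \left(-5\right) = \left(-189\right) \left(-5\right) = 945$)
$Z{\left(p,X \right)} = 15 X + 946 p$ ($Z{\left(p,X \right)} = \left(945 p + 15 X\right) + p = \left(15 X + 945 p\right) + p = 15 X + 946 p$)
$Z{\left(-15,9 \right)} \left(-216\right) = \left(15 \cdot 9 + 946 \left(-15\right)\right) \left(-216\right) = \left(135 - 14190\right) \left(-216\right) = \left(-14055\right) \left(-216\right) = 3035880$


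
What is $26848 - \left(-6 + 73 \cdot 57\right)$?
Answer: $22693$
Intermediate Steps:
$26848 - \left(-6 + 73 \cdot 57\right) = 26848 - \left(-6 + 4161\right) = 26848 - 4155 = 22693$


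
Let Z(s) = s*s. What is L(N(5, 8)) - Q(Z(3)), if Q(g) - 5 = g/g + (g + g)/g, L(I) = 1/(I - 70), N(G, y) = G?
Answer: -521/65 ≈ -8.0154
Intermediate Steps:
Z(s) = s²
L(I) = 1/(-70 + I)
Q(g) = 8 (Q(g) = 5 + (g/g + (g + g)/g) = 5 + (1 + (2*g)/g) = 5 + (1 + 2) = 5 + 3 = 8)
L(N(5, 8)) - Q(Z(3)) = 1/(-70 + 5) - 1*8 = 1/(-65) - 8 = -1/65 - 8 = -521/65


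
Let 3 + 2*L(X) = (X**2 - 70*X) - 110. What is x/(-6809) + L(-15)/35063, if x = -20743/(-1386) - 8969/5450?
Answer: 941238437264/64407153697425 ≈ 0.014614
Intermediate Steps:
x = 25154579/1888425 (x = -20743*(-1/1386) - 8969*1/5450 = 20743/1386 - 8969/5450 = 25154579/1888425 ≈ 13.320)
L(X) = -113/2 + X**2/2 - 35*X (L(X) = -3/2 + ((X**2 - 70*X) - 110)/2 = -3/2 + (-110 + X**2 - 70*X)/2 = -3/2 + (-55 + X**2/2 - 35*X) = -113/2 + X**2/2 - 35*X)
x/(-6809) + L(-15)/35063 = (25154579/1888425)/(-6809) + (-113/2 + (1/2)*(-15)**2 - 35*(-15))/35063 = (25154579/1888425)*(-1/6809) + (-113/2 + (1/2)*225 + 525)*(1/35063) = -25154579/12858285825 + (-113/2 + 225/2 + 525)*(1/35063) = -25154579/12858285825 + 581*(1/35063) = -25154579/12858285825 + 83/5009 = 941238437264/64407153697425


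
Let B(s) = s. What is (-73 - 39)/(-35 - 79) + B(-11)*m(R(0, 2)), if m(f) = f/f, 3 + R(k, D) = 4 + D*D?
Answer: -571/57 ≈ -10.018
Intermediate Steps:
R(k, D) = 1 + D² (R(k, D) = -3 + (4 + D*D) = -3 + (4 + D²) = 1 + D²)
m(f) = 1
(-73 - 39)/(-35 - 79) + B(-11)*m(R(0, 2)) = (-73 - 39)/(-35 - 79) - 11*1 = -112/(-114) - 11 = -112*(-1/114) - 11 = 56/57 - 11 = -571/57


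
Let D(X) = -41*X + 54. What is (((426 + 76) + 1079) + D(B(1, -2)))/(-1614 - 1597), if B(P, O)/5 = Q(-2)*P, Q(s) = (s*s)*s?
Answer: -3275/3211 ≈ -1.0199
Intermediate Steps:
Q(s) = s³ (Q(s) = s²*s = s³)
B(P, O) = -40*P (B(P, O) = 5*((-2)³*P) = 5*(-8*P) = -40*P)
D(X) = 54 - 41*X
(((426 + 76) + 1079) + D(B(1, -2)))/(-1614 - 1597) = (((426 + 76) + 1079) + (54 - (-1640)))/(-1614 - 1597) = ((502 + 1079) + (54 - 41*(-40)))/(-3211) = (1581 + (54 + 1640))*(-1/3211) = (1581 + 1694)*(-1/3211) = 3275*(-1/3211) = -3275/3211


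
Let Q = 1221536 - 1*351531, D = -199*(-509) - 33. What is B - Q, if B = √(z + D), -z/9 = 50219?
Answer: -870005 + I*√350713 ≈ -8.7001e+5 + 592.21*I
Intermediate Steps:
D = 101258 (D = 101291 - 33 = 101258)
Q = 870005 (Q = 1221536 - 351531 = 870005)
z = -451971 (z = -9*50219 = -451971)
B = I*√350713 (B = √(-451971 + 101258) = √(-350713) = I*√350713 ≈ 592.21*I)
B - Q = I*√350713 - 1*870005 = I*√350713 - 870005 = -870005 + I*√350713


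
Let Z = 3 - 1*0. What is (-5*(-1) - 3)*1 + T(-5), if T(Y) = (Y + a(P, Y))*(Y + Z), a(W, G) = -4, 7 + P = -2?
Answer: 20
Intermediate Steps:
P = -9 (P = -7 - 2 = -9)
Z = 3 (Z = 3 + 0 = 3)
T(Y) = (-4 + Y)*(3 + Y) (T(Y) = (Y - 4)*(Y + 3) = (-4 + Y)*(3 + Y))
(-5*(-1) - 3)*1 + T(-5) = (-5*(-1) - 3)*1 + (-12 + (-5)**2 - 1*(-5)) = (5 - 3)*1 + (-12 + 25 + 5) = 2*1 + 18 = 2 + 18 = 20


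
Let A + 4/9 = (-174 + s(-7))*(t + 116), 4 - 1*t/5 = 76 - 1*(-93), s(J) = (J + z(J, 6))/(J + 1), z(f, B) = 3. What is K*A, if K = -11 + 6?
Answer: -5530180/9 ≈ -6.1446e+5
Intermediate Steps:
s(J) = (3 + J)/(1 + J) (s(J) = (J + 3)/(J + 1) = (3 + J)/(1 + J))
K = -5
t = -825 (t = 20 - 5*(76 - 1*(-93)) = 20 - 5*(76 + 93) = 20 - 5*169 = 20 - 845 = -825)
A = 1106036/9 (A = -4/9 + (-174 + (3 - 7)/(1 - 7))*(-825 + 116) = -4/9 + (-174 - 4/(-6))*(-709) = -4/9 + (-174 - 1/6*(-4))*(-709) = -4/9 + (-174 + 2/3)*(-709) = -4/9 - 520/3*(-709) = -4/9 + 368680/3 = 1106036/9 ≈ 1.2289e+5)
K*A = -5*1106036/9 = -5530180/9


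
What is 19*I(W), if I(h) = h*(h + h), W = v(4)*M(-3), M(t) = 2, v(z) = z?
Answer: 2432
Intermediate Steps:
W = 8 (W = 4*2 = 8)
I(h) = 2*h**2 (I(h) = h*(2*h) = 2*h**2)
19*I(W) = 19*(2*8**2) = 19*(2*64) = 19*128 = 2432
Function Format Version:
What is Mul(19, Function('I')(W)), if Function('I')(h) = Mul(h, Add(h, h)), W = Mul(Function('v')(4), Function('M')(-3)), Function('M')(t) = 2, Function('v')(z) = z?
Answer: 2432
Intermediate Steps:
W = 8 (W = Mul(4, 2) = 8)
Function('I')(h) = Mul(2, Pow(h, 2)) (Function('I')(h) = Mul(h, Mul(2, h)) = Mul(2, Pow(h, 2)))
Mul(19, Function('I')(W)) = Mul(19, Mul(2, Pow(8, 2))) = Mul(19, Mul(2, 64)) = Mul(19, 128) = 2432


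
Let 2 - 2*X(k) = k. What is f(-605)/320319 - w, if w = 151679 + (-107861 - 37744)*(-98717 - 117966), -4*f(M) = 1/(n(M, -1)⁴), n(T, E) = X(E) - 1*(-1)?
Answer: -6316346315853866254/200199375 ≈ -3.1550e+10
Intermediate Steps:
X(k) = 1 - k/2
n(T, E) = 2 - E/2 (n(T, E) = (1 - E/2) - 1*(-1) = (1 - E/2) + 1 = 2 - E/2)
f(M) = -4/625 (f(M) = -1/(4*(2 - ½*(-1))⁴) = -1/(4*(2 + ½)⁴) = -1/(4*((5/2)⁴)) = -1/(4*625/16) = -¼*16/625 = -4/625)
w = 31550279894 (w = 151679 - 145605*(-216683) = 151679 + 31550128215 = 31550279894)
f(-605)/320319 - w = -4/625/320319 - 1*31550279894 = -4/625*1/320319 - 31550279894 = -4/200199375 - 31550279894 = -6316346315853866254/200199375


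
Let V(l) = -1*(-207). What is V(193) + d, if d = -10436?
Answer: -10229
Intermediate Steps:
V(l) = 207
V(193) + d = 207 - 10436 = -10229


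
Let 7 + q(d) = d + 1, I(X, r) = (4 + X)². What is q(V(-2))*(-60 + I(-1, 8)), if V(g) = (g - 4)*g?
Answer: -306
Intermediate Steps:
V(g) = g*(-4 + g) (V(g) = (-4 + g)*g = g*(-4 + g))
q(d) = -6 + d (q(d) = -7 + (d + 1) = -7 + (1 + d) = -6 + d)
q(V(-2))*(-60 + I(-1, 8)) = (-6 - 2*(-4 - 2))*(-60 + (4 - 1)²) = (-6 - 2*(-6))*(-60 + 3²) = (-6 + 12)*(-60 + 9) = 6*(-51) = -306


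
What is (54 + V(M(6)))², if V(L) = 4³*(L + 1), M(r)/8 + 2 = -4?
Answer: 8726116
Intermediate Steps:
M(r) = -48 (M(r) = -16 + 8*(-4) = -16 - 32 = -48)
V(L) = 64 + 64*L (V(L) = 64*(1 + L) = 64 + 64*L)
(54 + V(M(6)))² = (54 + (64 + 64*(-48)))² = (54 + (64 - 3072))² = (54 - 3008)² = (-2954)² = 8726116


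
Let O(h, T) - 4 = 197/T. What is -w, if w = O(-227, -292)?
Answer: -971/292 ≈ -3.3253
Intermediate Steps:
O(h, T) = 4 + 197/T
w = 971/292 (w = 4 + 197/(-292) = 4 + 197*(-1/292) = 4 - 197/292 = 971/292 ≈ 3.3253)
-w = -1*971/292 = -971/292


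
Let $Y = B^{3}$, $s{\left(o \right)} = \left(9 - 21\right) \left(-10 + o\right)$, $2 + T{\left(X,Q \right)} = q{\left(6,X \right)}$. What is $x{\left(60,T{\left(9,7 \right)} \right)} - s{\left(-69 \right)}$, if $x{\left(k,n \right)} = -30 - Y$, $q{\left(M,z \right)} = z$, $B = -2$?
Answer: $-970$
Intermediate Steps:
$T{\left(X,Q \right)} = -2 + X$
$s{\left(o \right)} = 120 - 12 o$ ($s{\left(o \right)} = - 12 \left(-10 + o\right) = 120 - 12 o$)
$Y = -8$ ($Y = \left(-2\right)^{3} = -8$)
$x{\left(k,n \right)} = -22$ ($x{\left(k,n \right)} = -30 - -8 = -30 + 8 = -22$)
$x{\left(60,T{\left(9,7 \right)} \right)} - s{\left(-69 \right)} = -22 - \left(120 - -828\right) = -22 - \left(120 + 828\right) = -22 - 948 = -970$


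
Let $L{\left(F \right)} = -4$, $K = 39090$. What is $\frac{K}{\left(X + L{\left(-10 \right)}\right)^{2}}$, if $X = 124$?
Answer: $\frac{1303}{480} \approx 2.7146$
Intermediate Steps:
$\frac{K}{\left(X + L{\left(-10 \right)}\right)^{2}} = \frac{39090}{\left(124 - 4\right)^{2}} = \frac{39090}{120^{2}} = \frac{39090}{14400} = 39090 \cdot \frac{1}{14400} = \frac{1303}{480}$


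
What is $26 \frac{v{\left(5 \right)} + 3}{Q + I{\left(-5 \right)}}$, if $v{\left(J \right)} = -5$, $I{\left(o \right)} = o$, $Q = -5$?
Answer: $\frac{26}{5} \approx 5.2$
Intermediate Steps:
$26 \frac{v{\left(5 \right)} + 3}{Q + I{\left(-5 \right)}} = 26 \frac{-5 + 3}{-5 - 5} = 26 \left(- \frac{2}{-10}\right) = 26 \left(\left(-2\right) \left(- \frac{1}{10}\right)\right) = 26 \cdot \frac{1}{5} = \frac{26}{5}$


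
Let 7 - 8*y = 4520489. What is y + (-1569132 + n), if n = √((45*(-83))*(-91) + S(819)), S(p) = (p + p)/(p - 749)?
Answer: -8536769/4 + 9*√104910/5 ≈ -2.1336e+6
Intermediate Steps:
S(p) = 2*p/(-749 + p) (S(p) = (2*p)/(-749 + p) = 2*p/(-749 + p))
y = -2260241/4 (y = 7/8 - ⅛*4520489 = 7/8 - 4520489/8 = -2260241/4 ≈ -5.6506e+5)
n = 9*√104910/5 (n = √((45*(-83))*(-91) + 2*819/(-749 + 819)) = √(-3735*(-91) + 2*819/70) = √(339885 + 2*819*(1/70)) = √(339885 + 117/5) = √(1699542/5) = 9*√104910/5 ≈ 583.02)
y + (-1569132 + n) = -2260241/4 + (-1569132 + 9*√104910/5) = -8536769/4 + 9*√104910/5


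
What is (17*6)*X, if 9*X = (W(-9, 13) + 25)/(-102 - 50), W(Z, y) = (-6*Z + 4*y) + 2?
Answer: -119/12 ≈ -9.9167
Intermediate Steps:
W(Z, y) = 2 - 6*Z + 4*y
X = -7/72 (X = (((2 - 6*(-9) + 4*13) + 25)/(-102 - 50))/9 = (((2 + 54 + 52) + 25)/(-152))/9 = ((108 + 25)*(-1/152))/9 = (133*(-1/152))/9 = (1/9)*(-7/8) = -7/72 ≈ -0.097222)
(17*6)*X = (17*6)*(-7/72) = 102*(-7/72) = -119/12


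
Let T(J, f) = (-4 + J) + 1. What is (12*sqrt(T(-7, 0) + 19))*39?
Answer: 1404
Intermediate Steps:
T(J, f) = -3 + J
(12*sqrt(T(-7, 0) + 19))*39 = (12*sqrt((-3 - 7) + 19))*39 = (12*sqrt(-10 + 19))*39 = (12*sqrt(9))*39 = (12*3)*39 = 36*39 = 1404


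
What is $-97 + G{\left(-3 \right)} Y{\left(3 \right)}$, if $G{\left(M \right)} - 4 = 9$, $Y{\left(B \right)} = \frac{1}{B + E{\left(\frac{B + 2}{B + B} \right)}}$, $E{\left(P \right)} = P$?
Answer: $- \frac{2153}{23} \approx -93.609$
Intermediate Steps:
$Y{\left(B \right)} = \frac{1}{B + \frac{2 + B}{2 B}}$ ($Y{\left(B \right)} = \frac{1}{B + \frac{B + 2}{B + B}} = \frac{1}{B + \frac{2 + B}{2 B}}$)
$G{\left(M \right)} = 13$ ($G{\left(M \right)} = 4 + 9 = 13$)
$-97 + G{\left(-3 \right)} Y{\left(3 \right)} = -97 + 13 \cdot 2 \cdot 3 \frac{1}{2 + 3 + 2 \cdot 3^{2}} = -97 + 13 \cdot 2 \cdot 3 \frac{1}{2 + 3 + 2 \cdot 9} = -97 + 13 \cdot 2 \cdot 3 \frac{1}{2 + 3 + 18} = -97 + 13 \cdot 2 \cdot 3 \cdot \frac{1}{23} = -97 + 13 \cdot \frac{6}{23} = -97 + \frac{78}{23} = - \frac{2153}{23}$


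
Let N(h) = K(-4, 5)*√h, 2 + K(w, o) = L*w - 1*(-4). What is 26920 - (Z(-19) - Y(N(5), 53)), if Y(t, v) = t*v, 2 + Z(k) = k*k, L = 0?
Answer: 26561 + 106*√5 ≈ 26798.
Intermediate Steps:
K(w, o) = 2 (K(w, o) = -2 + (0*w - 1*(-4)) = -2 + (0 + 4) = -2 + 4 = 2)
Z(k) = -2 + k² (Z(k) = -2 + k*k = -2 + k²)
N(h) = 2*√h
26920 - (Z(-19) - Y(N(5), 53)) = 26920 - ((-2 + (-19)²) - 2*√5*53) = 26920 - ((-2 + 361) - 106*√5) = 26920 - (359 - 106*√5) = 26920 + (-359 + 106*√5) = 26561 + 106*√5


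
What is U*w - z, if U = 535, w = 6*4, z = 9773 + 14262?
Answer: -11195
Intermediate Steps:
z = 24035
w = 24
U*w - z = 535*24 - 1*24035 = 12840 - 24035 = -11195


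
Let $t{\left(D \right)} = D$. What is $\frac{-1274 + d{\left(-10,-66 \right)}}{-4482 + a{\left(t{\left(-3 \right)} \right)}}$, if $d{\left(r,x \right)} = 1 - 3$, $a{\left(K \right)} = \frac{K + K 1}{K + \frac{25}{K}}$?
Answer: $\frac{21692}{76185} \approx 0.28473$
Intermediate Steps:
$a{\left(K \right)} = \frac{2 K}{K + \frac{25}{K}}$ ($a{\left(K \right)} = \frac{K + K}{K + \frac{25}{K}} = \frac{2 K}{K + \frac{25}{K}}$)
$d{\left(r,x \right)} = -2$ ($d{\left(r,x \right)} = 1 - 3 = -2$)
$\frac{-1274 + d{\left(-10,-66 \right)}}{-4482 + a{\left(t{\left(-3 \right)} \right)}} = \frac{-1274 - 2}{-4482 + \frac{2 \left(-3\right)^{2}}{25 + \left(-3\right)^{2}}} = - \frac{1276}{-4482 + 2 \cdot 9 \frac{1}{25 + 9}} = - \frac{1276}{-4482 + 2 \cdot 9 \cdot \frac{1}{34}} = - \frac{1276}{-4482 + \frac{9}{17}} = - \frac{1276}{- \frac{76185}{17}} = \left(-1276\right) \left(- \frac{17}{76185}\right) = \frac{21692}{76185}$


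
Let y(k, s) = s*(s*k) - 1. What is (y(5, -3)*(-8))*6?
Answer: -2112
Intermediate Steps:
y(k, s) = -1 + k*s² (y(k, s) = s*(k*s) - 1 = k*s² - 1 = -1 + k*s²)
(y(5, -3)*(-8))*6 = ((-1 + 5*(-3)²)*(-8))*6 = ((-1 + 5*9)*(-8))*6 = ((-1 + 45)*(-8))*6 = (44*(-8))*6 = -352*6 = -2112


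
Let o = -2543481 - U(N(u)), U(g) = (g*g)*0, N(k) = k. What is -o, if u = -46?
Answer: 2543481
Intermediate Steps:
U(g) = 0 (U(g) = g²*0 = 0)
o = -2543481 (o = -2543481 - 1*0 = -2543481 + 0 = -2543481)
-o = -1*(-2543481) = 2543481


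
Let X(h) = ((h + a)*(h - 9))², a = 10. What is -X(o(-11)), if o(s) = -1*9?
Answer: -324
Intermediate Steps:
o(s) = -9
X(h) = (-9 + h)²*(10 + h)² (X(h) = ((h + 10)*(h - 9))² = ((10 + h)*(-9 + h))² = ((-9 + h)*(10 + h))² = (-9 + h)²*(10 + h)²)
-X(o(-11)) = -(-9 - 9)²*(10 - 9)² = -(-18)²*1² = -324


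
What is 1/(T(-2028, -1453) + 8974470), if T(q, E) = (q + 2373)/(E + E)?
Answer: 2906/26079809475 ≈ 1.1143e-7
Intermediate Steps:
T(q, E) = (2373 + q)/(2*E) (T(q, E) = (2373 + q)/((2*E)) = (2373 + q)*(1/(2*E)) = (2373 + q)/(2*E))
1/(T(-2028, -1453) + 8974470) = 1/((1/2)*(2373 - 2028)/(-1453) + 8974470) = 1/((1/2)*(-1/1453)*345 + 8974470) = 1/(-345/2906 + 8974470) = 1/(26079809475/2906) = 2906/26079809475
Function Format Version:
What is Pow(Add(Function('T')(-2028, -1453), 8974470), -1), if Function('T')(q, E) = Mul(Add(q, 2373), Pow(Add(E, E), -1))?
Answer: Rational(2906, 26079809475) ≈ 1.1143e-7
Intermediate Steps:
Function('T')(q, E) = Mul(Rational(1, 2), Pow(E, -1), Add(2373, q)) (Function('T')(q, E) = Mul(Add(2373, q), Pow(Mul(2, E), -1)) = Mul(Add(2373, q), Mul(Rational(1, 2), Pow(E, -1))) = Mul(Rational(1, 2), Pow(E, -1), Add(2373, q)))
Pow(Add(Function('T')(-2028, -1453), 8974470), -1) = Pow(Add(Mul(Rational(1, 2), Pow(-1453, -1), Add(2373, -2028)), 8974470), -1) = Pow(Add(Mul(Rational(1, 2), Rational(-1, 1453), 345), 8974470), -1) = Pow(Add(Rational(-345, 2906), 8974470), -1) = Pow(Rational(26079809475, 2906), -1) = Rational(2906, 26079809475)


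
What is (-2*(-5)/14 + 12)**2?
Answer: 7921/49 ≈ 161.65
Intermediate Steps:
(-2*(-5)/14 + 12)**2 = (10*(1/14) + 12)**2 = (5/7 + 12)**2 = (89/7)**2 = 7921/49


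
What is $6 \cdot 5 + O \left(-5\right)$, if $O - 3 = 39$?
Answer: $-180$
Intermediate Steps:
$O = 42$ ($O = 3 + 39 = 42$)
$6 \cdot 5 + O \left(-5\right) = 6 \cdot 5 + 42 \left(-5\right) = 30 - 210 = -180$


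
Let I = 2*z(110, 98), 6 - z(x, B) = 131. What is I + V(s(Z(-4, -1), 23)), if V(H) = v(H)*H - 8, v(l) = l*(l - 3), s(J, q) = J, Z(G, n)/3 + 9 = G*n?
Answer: -4308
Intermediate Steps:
Z(G, n) = -27 + 3*G*n (Z(G, n) = -27 + 3*(G*n) = -27 + 3*G*n)
v(l) = l*(-3 + l)
z(x, B) = -125 (z(x, B) = 6 - 1*131 = 6 - 131 = -125)
V(H) = -8 + H**2*(-3 + H) (V(H) = (H*(-3 + H))*H - 8 = H**2*(-3 + H) - 8 = -8 + H**2*(-3 + H))
I = -250 (I = 2*(-125) = -250)
I + V(s(Z(-4, -1), 23)) = -250 + (-8 + (-27 + 3*(-4)*(-1))**2*(-3 + (-27 + 3*(-4)*(-1)))) = -250 + (-8 + (-27 + 12)**2*(-3 + (-27 + 12))) = -250 + (-8 + (-15)**2*(-3 - 15)) = -250 + (-8 + 225*(-18)) = -250 + (-8 - 4050) = -250 - 4058 = -4308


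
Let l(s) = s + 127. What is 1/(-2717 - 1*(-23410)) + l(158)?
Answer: 5897506/20693 ≈ 285.00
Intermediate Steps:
l(s) = 127 + s
1/(-2717 - 1*(-23410)) + l(158) = 1/(-2717 - 1*(-23410)) + (127 + 158) = 1/(-2717 + 23410) + 285 = 1/20693 + 285 = 5897506/20693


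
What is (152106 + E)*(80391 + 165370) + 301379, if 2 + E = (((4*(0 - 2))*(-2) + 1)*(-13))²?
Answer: 49384745524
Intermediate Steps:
E = 48839 (E = -2 + (((4*(0 - 2))*(-2) + 1)*(-13))² = -2 + (((4*(-2))*(-2) + 1)*(-13))² = -2 + ((-8*(-2) + 1)*(-13))² = -2 + ((16 + 1)*(-13))² = -2 + (17*(-13))² = -2 + (-221)² = -2 + 48841 = 48839)
(152106 + E)*(80391 + 165370) + 301379 = (152106 + 48839)*(80391 + 165370) + 301379 = 200945*245761 + 301379 = 49384444145 + 301379 = 49384745524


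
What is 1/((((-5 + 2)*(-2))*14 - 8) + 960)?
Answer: 1/1036 ≈ 0.00096525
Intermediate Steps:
1/((((-5 + 2)*(-2))*14 - 8) + 960) = 1/((-3*(-2)*14 - 8) + 960) = 1/((6*14 - 8) + 960) = 1/((84 - 8) + 960) = 1/(76 + 960) = 1/1036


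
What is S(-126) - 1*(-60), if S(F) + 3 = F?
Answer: -69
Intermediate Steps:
S(F) = -3 + F
S(-126) - 1*(-60) = (-3 - 126) - 1*(-60) = -129 + 60 = -69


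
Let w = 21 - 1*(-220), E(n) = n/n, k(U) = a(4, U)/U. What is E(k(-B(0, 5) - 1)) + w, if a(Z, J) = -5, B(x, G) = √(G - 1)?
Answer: 242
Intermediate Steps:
B(x, G) = √(-1 + G)
k(U) = -5/U
E(n) = 1
w = 241 (w = 21 + 220 = 241)
E(k(-B(0, 5) - 1)) + w = 1 + 241 = 242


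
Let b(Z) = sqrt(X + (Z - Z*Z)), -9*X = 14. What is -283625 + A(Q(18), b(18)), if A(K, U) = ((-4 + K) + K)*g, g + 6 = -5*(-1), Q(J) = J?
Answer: -283657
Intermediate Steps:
X = -14/9 (X = -1/9*14 = -14/9 ≈ -1.5556)
g = -1 (g = -6 - 5*(-1) = -6 + 5 = -1)
b(Z) = sqrt(-14/9 + Z - Z**2) (b(Z) = sqrt(-14/9 + (Z - Z*Z)) = sqrt(-14/9 + (Z - Z**2)) = sqrt(-14/9 + Z - Z**2))
A(K, U) = 4 - 2*K (A(K, U) = ((-4 + K) + K)*(-1) = (-4 + 2*K)*(-1) = 4 - 2*K)
-283625 + A(Q(18), b(18)) = -283625 + (4 - 2*18) = -283625 + (4 - 36) = -283625 - 32 = -283657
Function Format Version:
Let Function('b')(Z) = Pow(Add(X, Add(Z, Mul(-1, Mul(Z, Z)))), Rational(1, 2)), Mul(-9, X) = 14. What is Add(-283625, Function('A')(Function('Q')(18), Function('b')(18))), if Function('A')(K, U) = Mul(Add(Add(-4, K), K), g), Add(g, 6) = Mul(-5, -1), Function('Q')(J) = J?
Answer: -283657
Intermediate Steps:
X = Rational(-14, 9) (X = Mul(Rational(-1, 9), 14) = Rational(-14, 9) ≈ -1.5556)
g = -1 (g = Add(-6, Mul(-5, -1)) = Add(-6, 5) = -1)
Function('b')(Z) = Pow(Add(Rational(-14, 9), Z, Mul(-1, Pow(Z, 2))), Rational(1, 2)) (Function('b')(Z) = Pow(Add(Rational(-14, 9), Add(Z, Mul(-1, Mul(Z, Z)))), Rational(1, 2)) = Pow(Add(Rational(-14, 9), Add(Z, Mul(-1, Pow(Z, 2)))), Rational(1, 2)) = Pow(Add(Rational(-14, 9), Z, Mul(-1, Pow(Z, 2))), Rational(1, 2)))
Function('A')(K, U) = Add(4, Mul(-2, K)) (Function('A')(K, U) = Mul(Add(Add(-4, K), K), -1) = Mul(Add(-4, Mul(2, K)), -1) = Add(4, Mul(-2, K)))
Add(-283625, Function('A')(Function('Q')(18), Function('b')(18))) = Add(-283625, Add(4, Mul(-2, 18))) = Add(-283625, Add(4, -36)) = Add(-283625, -32) = -283657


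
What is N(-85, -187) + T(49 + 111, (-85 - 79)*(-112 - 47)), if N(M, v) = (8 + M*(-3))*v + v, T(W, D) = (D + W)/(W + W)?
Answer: -3942881/80 ≈ -49286.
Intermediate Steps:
T(W, D) = (D + W)/(2*W) (T(W, D) = (D + W)/((2*W)) = (D + W)*(1/(2*W)) = (D + W)/(2*W))
N(M, v) = v + v*(8 - 3*M) (N(M, v) = (8 - 3*M)*v + v = v*(8 - 3*M) + v = v + v*(8 - 3*M))
N(-85, -187) + T(49 + 111, (-85 - 79)*(-112 - 47)) = 3*(-187)*(3 - 1*(-85)) + ((-85 - 79)*(-112 - 47) + (49 + 111))/(2*(49 + 111)) = 3*(-187)*(3 + 85) + (½)*(-164*(-159) + 160)/160 = 3*(-187)*88 + (½)*(1/160)*(26076 + 160) = -49368 + (½)*(1/160)*26236 = -49368 + 6559/80 = -3942881/80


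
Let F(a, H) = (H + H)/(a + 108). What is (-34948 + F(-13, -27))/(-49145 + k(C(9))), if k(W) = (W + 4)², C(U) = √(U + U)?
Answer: 163054118654/229129471055 + 79682736*√2/229129471055 ≈ 0.71212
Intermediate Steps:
C(U) = √2*√U (C(U) = √(2*U) = √2*√U)
k(W) = (4 + W)²
F(a, H) = 2*H/(108 + a) (F(a, H) = (2*H)/(108 + a) = 2*H/(108 + a))
(-34948 + F(-13, -27))/(-49145 + k(C(9))) = (-34948 + 2*(-27)/(108 - 13))/(-49145 + (4 + √2*√9)²) = (-34948 + 2*(-27)/95)/(-49145 + (4 + √2*3)²) = (-34948 + 2*(-27)*(1/95))/(-49145 + (4 + 3*√2)²) = (-34948 - 54/95)/(-49145 + (4 + 3*√2)²) = -3320114/(95*(-49145 + (4 + 3*√2)²))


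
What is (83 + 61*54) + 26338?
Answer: 29715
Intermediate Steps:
(83 + 61*54) + 26338 = (83 + 3294) + 26338 = 3377 + 26338 = 29715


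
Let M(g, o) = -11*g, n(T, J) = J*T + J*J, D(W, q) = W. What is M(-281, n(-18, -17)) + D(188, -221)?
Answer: 3279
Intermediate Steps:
n(T, J) = J**2 + J*T (n(T, J) = J*T + J**2 = J**2 + J*T)
M(-281, n(-18, -17)) + D(188, -221) = -11*(-281) + 188 = 3091 + 188 = 3279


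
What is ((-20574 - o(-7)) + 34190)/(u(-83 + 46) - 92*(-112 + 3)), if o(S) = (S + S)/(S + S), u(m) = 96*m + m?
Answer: 13615/6439 ≈ 2.1145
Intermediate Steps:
u(m) = 97*m
o(S) = 1 (o(S) = (2*S)/((2*S)) = (2*S)*(1/(2*S)) = 1)
((-20574 - o(-7)) + 34190)/(u(-83 + 46) - 92*(-112 + 3)) = ((-20574 - 1*1) + 34190)/(97*(-83 + 46) - 92*(-112 + 3)) = ((-20574 - 1) + 34190)/(97*(-37) - 92*(-109)) = (-20575 + 34190)/(-3589 + 10028) = 13615/6439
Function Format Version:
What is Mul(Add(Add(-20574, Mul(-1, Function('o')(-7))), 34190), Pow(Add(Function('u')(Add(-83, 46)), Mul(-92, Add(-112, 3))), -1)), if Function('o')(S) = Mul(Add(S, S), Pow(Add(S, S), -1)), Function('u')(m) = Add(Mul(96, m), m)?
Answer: Rational(13615, 6439) ≈ 2.1145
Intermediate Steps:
Function('u')(m) = Mul(97, m)
Function('o')(S) = 1 (Function('o')(S) = Mul(Mul(2, S), Pow(Mul(2, S), -1)) = Mul(Mul(2, S), Mul(Rational(1, 2), Pow(S, -1))) = 1)
Mul(Add(Add(-20574, Mul(-1, Function('o')(-7))), 34190), Pow(Add(Function('u')(Add(-83, 46)), Mul(-92, Add(-112, 3))), -1)) = Mul(Add(Add(-20574, Mul(-1, 1)), 34190), Pow(Add(Mul(97, Add(-83, 46)), Mul(-92, Add(-112, 3))), -1)) = Mul(Add(Add(-20574, -1), 34190), Pow(Add(Mul(97, -37), Mul(-92, -109)), -1)) = Mul(Add(-20575, 34190), Pow(Add(-3589, 10028), -1)) = Mul(13615, Pow(6439, -1)) = Mul(13615, Rational(1, 6439)) = Rational(13615, 6439)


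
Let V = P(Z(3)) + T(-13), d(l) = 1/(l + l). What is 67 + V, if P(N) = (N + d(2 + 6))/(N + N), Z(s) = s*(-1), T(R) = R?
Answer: 5231/96 ≈ 54.490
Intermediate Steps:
Z(s) = -s
d(l) = 1/(2*l)
P(N) = (1/16 + N)/(2*N) (P(N) = (N + 1/(2*(2 + 6)))/(N + N) = (N + (½)/8)/((2*N)) = (N + (½)*(⅛))*(1/(2*N)) = (N + 1/16)*(1/(2*N)) = (1/16 + N)*(1/(2*N)) = (1/16 + N)/(2*N))
V = -1201/96 (V = (1 + 16*(-1*3))/(32*((-1*3))) - 13 = (1/32)*(1 + 16*(-3))/(-3) - 13 = (1/32)*(-⅓)*(1 - 48) - 13 = (1/32)*(-⅓)*(-47) - 13 = 47/96 - 13 = -1201/96 ≈ -12.510)
67 + V = 67 - 1201/96 = 5231/96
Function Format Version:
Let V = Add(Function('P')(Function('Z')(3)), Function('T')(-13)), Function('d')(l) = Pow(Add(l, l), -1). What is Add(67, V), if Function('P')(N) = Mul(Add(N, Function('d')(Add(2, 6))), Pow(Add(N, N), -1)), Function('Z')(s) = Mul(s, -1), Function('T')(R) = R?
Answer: Rational(5231, 96) ≈ 54.490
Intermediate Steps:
Function('Z')(s) = Mul(-1, s)
Function('d')(l) = Mul(Rational(1, 2), Pow(l, -1)) (Function('d')(l) = Pow(Mul(2, l), -1) = Mul(Rational(1, 2), Pow(l, -1)))
Function('P')(N) = Mul(Rational(1, 2), Pow(N, -1), Add(Rational(1, 16), N)) (Function('P')(N) = Mul(Add(N, Mul(Rational(1, 2), Pow(Add(2, 6), -1))), Pow(Add(N, N), -1)) = Mul(Add(N, Mul(Rational(1, 2), Pow(8, -1))), Pow(Mul(2, N), -1)) = Mul(Add(N, Mul(Rational(1, 2), Rational(1, 8))), Mul(Rational(1, 2), Pow(N, -1))) = Mul(Add(N, Rational(1, 16)), Mul(Rational(1, 2), Pow(N, -1))) = Mul(Add(Rational(1, 16), N), Mul(Rational(1, 2), Pow(N, -1))) = Mul(Rational(1, 2), Pow(N, -1), Add(Rational(1, 16), N)))
V = Rational(-1201, 96) (V = Add(Mul(Rational(1, 32), Pow(Mul(-1, 3), -1), Add(1, Mul(16, Mul(-1, 3)))), -13) = Add(Mul(Rational(1, 32), Pow(-3, -1), Add(1, Mul(16, -3))), -13) = Add(Mul(Rational(1, 32), Rational(-1, 3), Add(1, -48)), -13) = Add(Mul(Rational(1, 32), Rational(-1, 3), -47), -13) = Add(Rational(47, 96), -13) = Rational(-1201, 96) ≈ -12.510)
Add(67, V) = Add(67, Rational(-1201, 96)) = Rational(5231, 96)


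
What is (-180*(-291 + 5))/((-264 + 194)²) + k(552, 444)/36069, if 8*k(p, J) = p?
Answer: 30952837/2945635 ≈ 10.508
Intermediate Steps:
k(p, J) = p/8
(-180*(-291 + 5))/((-264 + 194)²) + k(552, 444)/36069 = (-180*(-291 + 5))/((-264 + 194)²) + ((⅛)*552)/36069 = (-180*(-286))/((-70)²) + 69*(1/36069) = 51480/4900 + 23/12023 = 51480*(1/4900) + 23/12023 = 2574/245 + 23/12023 = 30952837/2945635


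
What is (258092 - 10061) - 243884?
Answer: 4147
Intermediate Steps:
(258092 - 10061) - 243884 = 248031 - 243884 = 4147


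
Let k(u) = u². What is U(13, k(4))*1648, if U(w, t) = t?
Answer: 26368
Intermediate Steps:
U(13, k(4))*1648 = 4²*1648 = 16*1648 = 26368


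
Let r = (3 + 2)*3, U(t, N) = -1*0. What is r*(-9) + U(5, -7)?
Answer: -135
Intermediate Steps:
U(t, N) = 0
r = 15 (r = 5*3 = 15)
r*(-9) + U(5, -7) = 15*(-9) + 0 = -135 + 0 = -135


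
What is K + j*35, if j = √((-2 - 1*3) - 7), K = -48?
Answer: -48 + 70*I*√3 ≈ -48.0 + 121.24*I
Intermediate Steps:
j = 2*I*√3 (j = √((-2 - 3) - 7) = √(-5 - 7) = √(-12) = 2*I*√3 ≈ 3.4641*I)
K + j*35 = -48 + (2*I*√3)*35 = -48 + 70*I*√3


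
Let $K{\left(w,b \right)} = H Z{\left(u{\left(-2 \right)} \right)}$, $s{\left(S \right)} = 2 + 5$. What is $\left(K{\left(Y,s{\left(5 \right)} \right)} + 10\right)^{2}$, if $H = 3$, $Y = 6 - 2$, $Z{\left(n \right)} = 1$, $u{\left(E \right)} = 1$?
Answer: $169$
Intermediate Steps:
$Y = 4$
$s{\left(S \right)} = 7$
$K{\left(w,b \right)} = 3$ ($K{\left(w,b \right)} = 3 \cdot 1 = 3$)
$\left(K{\left(Y,s{\left(5 \right)} \right)} + 10\right)^{2} = \left(3 + 10\right)^{2} = 13^{2} = 169$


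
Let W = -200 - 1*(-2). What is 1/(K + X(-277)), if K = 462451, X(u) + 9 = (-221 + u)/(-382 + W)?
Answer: 290/134108429 ≈ 2.1624e-6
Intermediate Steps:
W = -198 (W = -200 + 2 = -198)
X(u) = -4999/580 - u/580 (X(u) = -9 + (-221 + u)/(-382 - 198) = -9 + (-221 + u)/(-580) = -9 + (-221 + u)*(-1/580) = -9 + (221/580 - u/580) = -4999/580 - u/580)
1/(K + X(-277)) = 1/(462451 + (-4999/580 - 1/580*(-277))) = 1/(462451 + (-4999/580 + 277/580)) = 1/(462451 - 2361/290) = 1/(134108429/290) = 290/134108429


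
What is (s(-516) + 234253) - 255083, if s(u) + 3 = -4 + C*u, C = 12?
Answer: -27029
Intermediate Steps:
s(u) = -7 + 12*u (s(u) = -3 + (-4 + 12*u) = -7 + 12*u)
(s(-516) + 234253) - 255083 = ((-7 + 12*(-516)) + 234253) - 255083 = ((-7 - 6192) + 234253) - 255083 = (-6199 + 234253) - 255083 = 228054 - 255083 = -27029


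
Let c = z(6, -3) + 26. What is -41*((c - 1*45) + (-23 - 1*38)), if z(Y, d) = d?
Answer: 3403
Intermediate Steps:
c = 23 (c = -3 + 26 = 23)
-41*((c - 1*45) + (-23 - 1*38)) = -41*((23 - 1*45) + (-23 - 1*38)) = -41*((23 - 45) + (-23 - 38)) = -41*(-22 - 61) = -41*(-83) = 3403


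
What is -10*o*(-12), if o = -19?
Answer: -2280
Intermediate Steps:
-10*o*(-12) = -10*(-19)*(-12) = 190*(-12) = -2280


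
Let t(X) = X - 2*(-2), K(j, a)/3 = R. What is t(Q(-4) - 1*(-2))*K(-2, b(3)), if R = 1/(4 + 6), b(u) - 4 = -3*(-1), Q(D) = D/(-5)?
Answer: 51/25 ≈ 2.0400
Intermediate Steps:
Q(D) = -D/5 (Q(D) = D*(-⅕) = -D/5)
b(u) = 7 (b(u) = 4 - 3*(-1) = 4 + 3 = 7)
R = ⅒ (R = 1/10 = ⅒ ≈ 0.10000)
K(j, a) = 3/10 (K(j, a) = 3*(⅒) = 3/10)
t(X) = 4 + X (t(X) = X + 4 = 4 + X)
t(Q(-4) - 1*(-2))*K(-2, b(3)) = (4 + (-⅕*(-4) - 1*(-2)))*(3/10) = (4 + (⅘ + 2))*(3/10) = (4 + 14/5)*(3/10) = (34/5)*(3/10) = 51/25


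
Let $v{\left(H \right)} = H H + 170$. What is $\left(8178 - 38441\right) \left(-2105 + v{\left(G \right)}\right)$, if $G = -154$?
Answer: $-659158403$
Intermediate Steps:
$v{\left(H \right)} = 170 + H^{2}$ ($v{\left(H \right)} = H^{2} + 170 = 170 + H^{2}$)
$\left(8178 - 38441\right) \left(-2105 + v{\left(G \right)}\right) = \left(8178 - 38441\right) \left(-2105 + \left(170 + \left(-154\right)^{2}\right)\right) = - 30263 \left(-2105 + \left(170 + 23716\right)\right) = - 30263 \left(-2105 + 23886\right) = \left(-30263\right) 21781 = -659158403$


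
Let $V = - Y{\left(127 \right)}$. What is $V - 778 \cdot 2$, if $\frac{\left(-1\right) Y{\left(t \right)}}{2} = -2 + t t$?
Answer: $30698$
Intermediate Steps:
$Y{\left(t \right)} = 4 - 2 t^{2}$ ($Y{\left(t \right)} = - 2 \left(-2 + t t\right) = - 2 \left(-2 + t^{2}\right) = 4 - 2 t^{2}$)
$V = 32254$ ($V = - (4 - 2 \cdot 127^{2}) = - (4 - 32258) = \left(-1\right) \left(-32254\right) = 32254$)
$V - 778 \cdot 2 = 32254 - 778 \cdot 2 = 32254 - 1556 = 30698$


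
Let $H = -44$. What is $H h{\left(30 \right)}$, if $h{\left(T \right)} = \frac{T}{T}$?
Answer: $-44$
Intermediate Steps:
$h{\left(T \right)} = 1$
$H h{\left(30 \right)} = \left(-44\right) 1 = -44$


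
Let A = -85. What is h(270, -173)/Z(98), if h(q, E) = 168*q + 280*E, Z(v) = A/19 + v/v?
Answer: 2660/3 ≈ 886.67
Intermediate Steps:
Z(v) = -66/19 (Z(v) = -85/19 + v/v = -85*1/19 + 1 = -85/19 + 1 = -66/19)
h(270, -173)/Z(98) = (168*270 + 280*(-173))/(-66/19) = (45360 - 48440)*(-19/66) = -3080*(-19/66) = 2660/3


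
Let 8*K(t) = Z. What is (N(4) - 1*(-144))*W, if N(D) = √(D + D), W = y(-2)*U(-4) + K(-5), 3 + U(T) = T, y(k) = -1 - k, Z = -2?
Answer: -1044 - 29*√2/2 ≈ -1064.5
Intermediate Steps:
U(T) = -3 + T
K(t) = -¼ (K(t) = (⅛)*(-2) = -¼)
W = -29/4 (W = (-1 - 1*(-2))*(-3 - 4) - ¼ = (-1 + 2)*(-7) - ¼ = 1*(-7) - ¼ = -7 - ¼ = -29/4 ≈ -7.2500)
N(D) = √2*√D (N(D) = √(2*D) = √2*√D)
(N(4) - 1*(-144))*W = (√2*√4 - 1*(-144))*(-29/4) = (√2*2 + 144)*(-29/4) = (2*√2 + 144)*(-29/4) = (144 + 2*√2)*(-29/4) = -1044 - 29*√2/2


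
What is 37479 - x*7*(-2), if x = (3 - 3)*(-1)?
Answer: 37479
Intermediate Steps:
x = 0 (x = 0*(-1) = 0)
37479 - x*7*(-2) = 37479 - 0*7*(-2) = 37479 - 0*(-2) = 37479 - 1*0 = 37479 + 0 = 37479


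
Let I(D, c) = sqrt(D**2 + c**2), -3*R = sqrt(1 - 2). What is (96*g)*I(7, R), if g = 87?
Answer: 5568*sqrt(110) ≈ 58398.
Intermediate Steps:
R = -I/3 (R = -sqrt(1 - 2)/3 = -I/3 ≈ -0.33333*I)
(96*g)*I(7, R) = (96*87)*sqrt(7**2 + (-I/3)**2) = 8352*sqrt(49 - 1/9) = 8352*sqrt(440/9) = 8352*(2*sqrt(110)/3) = 5568*sqrt(110)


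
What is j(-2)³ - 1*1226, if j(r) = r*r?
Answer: -1162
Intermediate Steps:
j(r) = r²
j(-2)³ - 1*1226 = ((-2)²)³ - 1*1226 = 4³ - 1226 = 64 - 1226 = -1162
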